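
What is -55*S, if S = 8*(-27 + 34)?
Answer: -3080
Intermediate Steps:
S = 56 (S = 8*7 = 56)
-55*S = -55*56 = -3080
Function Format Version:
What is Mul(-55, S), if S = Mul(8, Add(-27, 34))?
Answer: -3080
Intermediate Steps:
S = 56 (S = Mul(8, 7) = 56)
Mul(-55, S) = Mul(-55, 56) = -3080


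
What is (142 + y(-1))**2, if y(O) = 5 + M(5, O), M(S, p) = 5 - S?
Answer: 21609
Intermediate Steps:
y(O) = 5 (y(O) = 5 + (5 - 1*5) = 5 + (5 - 5) = 5 + 0 = 5)
(142 + y(-1))**2 = (142 + 5)**2 = 147**2 = 21609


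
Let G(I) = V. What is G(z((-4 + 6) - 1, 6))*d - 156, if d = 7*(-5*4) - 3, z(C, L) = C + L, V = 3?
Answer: -585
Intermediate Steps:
G(I) = 3
d = -143 (d = 7*(-20) - 3 = -140 - 3 = -143)
G(z((-4 + 6) - 1, 6))*d - 156 = 3*(-143) - 156 = -429 - 156 = -585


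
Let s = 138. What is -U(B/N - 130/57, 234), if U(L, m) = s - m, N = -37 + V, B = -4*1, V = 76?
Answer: 96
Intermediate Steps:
B = -4
N = 39 (N = -37 + 76 = 39)
U(L, m) = 138 - m
-U(B/N - 130/57, 234) = -(138 - 1*234) = -(138 - 234) = -1*(-96) = 96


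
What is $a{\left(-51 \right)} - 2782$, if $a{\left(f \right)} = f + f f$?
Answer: $-232$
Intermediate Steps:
$a{\left(f \right)} = f + f^{2}$
$a{\left(-51 \right)} - 2782 = - 51 \left(1 - 51\right) - 2782 = \left(-51\right) \left(-50\right) - 2782 = 2550 - 2782 = -232$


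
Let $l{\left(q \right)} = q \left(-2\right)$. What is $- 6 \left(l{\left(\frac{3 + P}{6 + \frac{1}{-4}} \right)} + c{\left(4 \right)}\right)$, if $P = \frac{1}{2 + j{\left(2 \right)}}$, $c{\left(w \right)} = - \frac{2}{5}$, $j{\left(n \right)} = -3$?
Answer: $\frac{756}{115} \approx 6.5739$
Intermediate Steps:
$c{\left(w \right)} = - \frac{2}{5}$ ($c{\left(w \right)} = \left(-2\right) \frac{1}{5} = - \frac{2}{5}$)
$P = -1$ ($P = \frac{1}{2 - 3} = \frac{1}{-1} = -1$)
$l{\left(q \right)} = - 2 q$
$- 6 \left(l{\left(\frac{3 + P}{6 + \frac{1}{-4}} \right)} + c{\left(4 \right)}\right) = - 6 \left(- 2 \frac{3 - 1}{6 + \frac{1}{-4}} - \frac{2}{5}\right) = - 6 \left(- 2 \frac{2}{6 - \frac{1}{4}} - \frac{2}{5}\right) = - 6 \left(- 2 \frac{2}{\frac{23}{4}} - \frac{2}{5}\right) = - 6 \left(- 2 \cdot 2 \cdot \frac{4}{23} - \frac{2}{5}\right) = - 6 \left(\left(-2\right) \frac{8}{23} - \frac{2}{5}\right) = - 6 \left(- \frac{16}{23} - \frac{2}{5}\right) = \left(-6\right) \left(- \frac{126}{115}\right) = \frac{756}{115}$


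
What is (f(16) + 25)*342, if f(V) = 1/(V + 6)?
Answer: 94221/11 ≈ 8565.5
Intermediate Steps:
f(V) = 1/(6 + V)
(f(16) + 25)*342 = (1/(6 + 16) + 25)*342 = (1/22 + 25)*342 = (551/22)*342 = 94221/11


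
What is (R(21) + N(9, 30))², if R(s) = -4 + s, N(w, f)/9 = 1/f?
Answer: 29929/100 ≈ 299.29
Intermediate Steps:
N(w, f) = 9/f
(R(21) + N(9, 30))² = ((-4 + 21) + 9/30)² = (17 + 9*(1/30))² = (17 + 3/10)² = (173/10)² = 29929/100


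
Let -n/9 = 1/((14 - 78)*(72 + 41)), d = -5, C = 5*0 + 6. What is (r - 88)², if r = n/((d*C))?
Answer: 40502570690569/5230182400 ≈ 7744.0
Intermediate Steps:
C = 6 (C = 0 + 6 = 6)
n = 9/7232 (n = -9*1/((14 - 78)*(72 + 41)) = -9/((-64*113)) = -9/(-7232) = -9*(-1/7232) = 9/7232 ≈ 0.0012445)
r = -3/72320 (r = 9/(7232*((-5*6))) = (9/7232)/(-30) = (9/7232)*(-1/30) = -3/72320 ≈ -4.1482e-5)
(r - 88)² = (-3/72320 - 88)² = (-6364163/72320)² = 40502570690569/5230182400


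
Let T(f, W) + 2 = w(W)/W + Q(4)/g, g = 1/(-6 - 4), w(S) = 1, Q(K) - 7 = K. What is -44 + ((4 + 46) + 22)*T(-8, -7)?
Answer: -56828/7 ≈ -8118.3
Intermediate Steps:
Q(K) = 7 + K
g = -⅒ (g = 1/(-10) = -⅒ ≈ -0.10000)
T(f, W) = -112 + 1/W (T(f, W) = -2 + (1/W + (7 + 4)/(-⅒)) = -2 + (1/W + 11*(-10)) = -2 + (1/W - 110) = -2 + (-110 + 1/W) = -112 + 1/W)
-44 + ((4 + 46) + 22)*T(-8, -7) = -44 + ((4 + 46) + 22)*(-112 + 1/(-7)) = -44 + (50 + 22)*(-112 - ⅐) = -44 + 72*(-785/7) = -44 - 56520/7 = -56828/7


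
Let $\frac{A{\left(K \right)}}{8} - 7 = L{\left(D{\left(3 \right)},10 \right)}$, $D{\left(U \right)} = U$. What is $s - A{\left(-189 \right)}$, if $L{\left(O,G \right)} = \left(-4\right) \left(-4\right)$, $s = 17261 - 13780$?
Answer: $3297$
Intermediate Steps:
$s = 3481$ ($s = 17261 - 13780 = 3481$)
$L{\left(O,G \right)} = 16$
$A{\left(K \right)} = 184$ ($A{\left(K \right)} = 56 + 8 \cdot 16 = 56 + 128 = 184$)
$s - A{\left(-189 \right)} = 3481 - 184 = 3297$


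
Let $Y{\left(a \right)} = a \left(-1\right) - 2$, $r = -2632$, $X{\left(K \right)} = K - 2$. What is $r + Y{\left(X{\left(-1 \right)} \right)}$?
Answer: $-2631$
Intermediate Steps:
$X{\left(K \right)} = -2 + K$ ($X{\left(K \right)} = K - 2 = -2 + K$)
$Y{\left(a \right)} = -2 - a$ ($Y{\left(a \right)} = - a - 2 = -2 - a$)
$r + Y{\left(X{\left(-1 \right)} \right)} = -2632 - -1 = -2632 + \left(-2 + 3\right) = -2632 + 1 = -2631$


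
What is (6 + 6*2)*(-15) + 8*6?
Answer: -222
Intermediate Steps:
(6 + 6*2)*(-15) + 8*6 = (6 + 12)*(-15) + 48 = 18*(-15) + 48 = -270 + 48 = -222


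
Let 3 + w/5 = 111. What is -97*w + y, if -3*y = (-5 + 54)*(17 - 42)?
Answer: -155915/3 ≈ -51972.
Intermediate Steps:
w = 540 (w = -15 + 5*111 = -15 + 555 = 540)
y = 1225/3 (y = -(-5 + 54)*(17 - 42)/3 = -49*(-25)/3 = -⅓*(-1225) = 1225/3 ≈ 408.33)
-97*w + y = -97*540 + 1225/3 = -52380 + 1225/3 = -155915/3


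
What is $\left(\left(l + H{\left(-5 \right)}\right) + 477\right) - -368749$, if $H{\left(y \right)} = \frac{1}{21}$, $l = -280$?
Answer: $\frac{7747867}{21} \approx 3.6895 \cdot 10^{5}$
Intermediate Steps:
$H{\left(y \right)} = \frac{1}{21}$
$\left(\left(l + H{\left(-5 \right)}\right) + 477\right) - -368749 = \left(\left(-280 + \frac{1}{21}\right) + 477\right) - -368749 = \left(- \frac{5879}{21} + 477\right) + 368749 = \frac{4138}{21} + 368749 = \frac{7747867}{21}$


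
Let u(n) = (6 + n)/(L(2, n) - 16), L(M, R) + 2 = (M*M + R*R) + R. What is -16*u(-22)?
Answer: 4/7 ≈ 0.57143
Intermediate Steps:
L(M, R) = -2 + R + M**2 + R**2 (L(M, R) = -2 + ((M*M + R*R) + R) = -2 + ((M**2 + R**2) + R) = -2 + (R + M**2 + R**2) = -2 + R + M**2 + R**2)
u(n) = (6 + n)/(-14 + n + n**2) (u(n) = (6 + n)/((-2 + n + 2**2 + n**2) - 16) = (6 + n)/((-2 + n + 4 + n**2) - 16) = (6 + n)/((2 + n + n**2) - 16) = (6 + n)/(-14 + n + n**2))
-16*u(-22) = -16*(6 - 22)/(-14 - 22 + (-22)**2) = -16*(-16)/(-14 - 22 + 484) = -16*(-16)/448 = -(-16)/28 = -16*(-1/28) = 4/7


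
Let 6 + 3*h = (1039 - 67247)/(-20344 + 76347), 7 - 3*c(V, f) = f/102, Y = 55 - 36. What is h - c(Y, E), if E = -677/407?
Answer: -33010283989/6974725626 ≈ -4.7328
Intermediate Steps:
E = -677/407 (E = -677*1/407 = -677/407 ≈ -1.6634)
Y = 19
c(V, f) = 7/3 - f/306 (c(V, f) = 7/3 - f/(3*102) = 7/3 - f/306)
h = -402226/168009 (h = -2 + ((1039 - 67247)/(-20344 + 76347))/3 = -2 + (-66208/56003)/3 = -2 + (-66208*1/56003)/3 = -2 + (⅓)*(-66208/56003) = -2 - 66208/168009 = -402226/168009 ≈ -2.3941)
h - c(Y, E) = -402226/168009 - (7/3 - 1/306*(-677/407)) = -402226/168009 - (7/3 + 677/124542) = -402226/168009 - 1*291275/124542 = -402226/168009 - 291275/124542 = -33010283989/6974725626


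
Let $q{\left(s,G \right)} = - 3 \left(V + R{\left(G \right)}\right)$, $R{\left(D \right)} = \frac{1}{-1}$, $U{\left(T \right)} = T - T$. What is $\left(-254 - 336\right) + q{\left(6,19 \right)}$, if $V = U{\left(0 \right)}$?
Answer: $-587$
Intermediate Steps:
$U{\left(T \right)} = 0$
$V = 0$
$R{\left(D \right)} = -1$
$q{\left(s,G \right)} = 3$ ($q{\left(s,G \right)} = - 3 \left(0 - 1\right) = \left(-3\right) \left(-1\right) = 3$)
$\left(-254 - 336\right) + q{\left(6,19 \right)} = \left(-254 - 336\right) + 3 = -590 + 3 = -587$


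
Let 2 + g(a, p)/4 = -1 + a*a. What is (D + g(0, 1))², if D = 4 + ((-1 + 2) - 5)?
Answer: 144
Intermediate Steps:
g(a, p) = -12 + 4*a² (g(a, p) = -8 + 4*(-1 + a*a) = -8 + 4*(-1 + a²) = -8 + (-4 + 4*a²) = -12 + 4*a²)
D = 0 (D = 4 + (1 - 5) = 4 - 4 = 0)
(D + g(0, 1))² = (0 + (-12 + 4*0²))² = (0 + (-12 + 4*0))² = (0 + (-12 + 0))² = (0 - 12)² = (-12)² = 144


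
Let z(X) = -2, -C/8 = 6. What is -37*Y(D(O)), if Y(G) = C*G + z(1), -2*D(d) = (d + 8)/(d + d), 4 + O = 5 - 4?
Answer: 814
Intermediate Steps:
C = -48 (C = -8*6 = -48)
O = -3 (O = -4 + (5 - 4) = -4 + 1 = -3)
D(d) = -(8 + d)/(4*d) (D(d) = -(d + 8)/(2*(d + d)) = -(8 + d)/(2*(2*d)) = -(8 + d)*1/(2*d)/2 = -(8 + d)/(4*d))
Y(G) = -2 - 48*G (Y(G) = -48*G - 2 = -2 - 48*G)
-37*Y(D(O)) = -37*(-2 - 12*(-8 - 1*(-3))/(-3)) = -37*(-2 - 12*(-1)*(-8 + 3)/3) = -37*(-2 - 12*(-1)*(-5)/3) = -37*(-2 - 48*5/12) = -37*(-2 - 20) = -37*(-22) = 814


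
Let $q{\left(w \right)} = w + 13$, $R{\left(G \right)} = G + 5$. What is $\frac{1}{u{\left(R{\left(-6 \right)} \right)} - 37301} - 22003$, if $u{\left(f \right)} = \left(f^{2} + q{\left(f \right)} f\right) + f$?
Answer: $- \frac{820997940}{37313} \approx -22003.0$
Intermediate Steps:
$R{\left(G \right)} = 5 + G$
$q{\left(w \right)} = 13 + w$
$u{\left(f \right)} = f + f^{2} + f \left(13 + f\right)$ ($u{\left(f \right)} = \left(f^{2} + \left(13 + f\right) f\right) + f = \left(f^{2} + f \left(13 + f\right)\right) + f = f + f^{2} + f \left(13 + f\right)$)
$\frac{1}{u{\left(R{\left(-6 \right)} \right)} - 37301} - 22003 = \frac{1}{2 \left(5 - 6\right) \left(7 + \left(5 - 6\right)\right) - 37301} - 22003 = \frac{1}{2 \left(-1\right) \left(7 - 1\right) - 37301} - 22003 = \frac{1}{2 \left(-1\right) 6 - 37301} - 22003 = \frac{1}{-12 - 37301} - 22003 = \frac{1}{-37313} - 22003 = - \frac{1}{37313} - 22003 = - \frac{820997940}{37313}$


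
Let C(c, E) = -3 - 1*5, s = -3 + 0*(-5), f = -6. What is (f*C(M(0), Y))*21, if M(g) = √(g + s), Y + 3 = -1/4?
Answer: 1008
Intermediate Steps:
s = -3 (s = -3 + 0 = -3)
Y = -13/4 (Y = -3 - 1/4 = -3 - 1*¼ = -3 - ¼ = -13/4 ≈ -3.2500)
M(g) = √(-3 + g) (M(g) = √(g - 3) = √(-3 + g))
C(c, E) = -8 (C(c, E) = -3 - 5 = -8)
(f*C(M(0), Y))*21 = -6*(-8)*21 = 48*21 = 1008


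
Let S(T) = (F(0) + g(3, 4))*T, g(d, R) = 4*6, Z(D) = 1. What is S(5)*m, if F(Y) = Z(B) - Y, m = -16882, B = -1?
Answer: -2110250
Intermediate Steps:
g(d, R) = 24
F(Y) = 1 - Y
S(T) = 25*T (S(T) = ((1 - 1*0) + 24)*T = ((1 + 0) + 24)*T = (1 + 24)*T = 25*T)
S(5)*m = (25*5)*(-16882) = 125*(-16882) = -2110250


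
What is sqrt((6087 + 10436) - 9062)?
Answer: 3*sqrt(829) ≈ 86.377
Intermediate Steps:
sqrt((6087 + 10436) - 9062) = sqrt(16523 - 9062) = sqrt(7461) = 3*sqrt(829)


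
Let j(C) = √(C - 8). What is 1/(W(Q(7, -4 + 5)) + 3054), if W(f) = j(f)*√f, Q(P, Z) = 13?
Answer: 3054/9326851 - √65/9326851 ≈ 0.00032658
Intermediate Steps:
j(C) = √(-8 + C)
W(f) = √f*√(-8 + f) (W(f) = √(-8 + f)*√f = √f*√(-8 + f))
1/(W(Q(7, -4 + 5)) + 3054) = 1/(√13*√(-8 + 13) + 3054) = 1/(√13*√5 + 3054) = 1/(√65 + 3054) = 1/(3054 + √65)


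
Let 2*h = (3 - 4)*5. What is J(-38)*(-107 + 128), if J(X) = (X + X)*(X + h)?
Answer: 64638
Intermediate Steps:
h = -5/2 (h = ((3 - 4)*5)/2 = (-1*5)/2 = (1/2)*(-5) = -5/2 ≈ -2.5000)
J(X) = 2*X*(-5/2 + X) (J(X) = (X + X)*(X - 5/2) = (2*X)*(-5/2 + X) = 2*X*(-5/2 + X))
J(-38)*(-107 + 128) = (-38*(-5 + 2*(-38)))*(-107 + 128) = -38*(-5 - 76)*21 = -38*(-81)*21 = 3078*21 = 64638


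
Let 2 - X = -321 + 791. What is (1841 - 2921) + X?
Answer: -1548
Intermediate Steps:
X = -468 (X = 2 - (-321 + 791) = 2 - 1*470 = 2 - 470 = -468)
(1841 - 2921) + X = (1841 - 2921) - 468 = -1080 - 468 = -1548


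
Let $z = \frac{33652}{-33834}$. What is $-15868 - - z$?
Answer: $- \frac{268455782}{16917} \approx -15869.0$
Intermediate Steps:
$z = - \frac{16826}{16917}$ ($z = 33652 \left(- \frac{1}{33834}\right) = - \frac{16826}{16917} \approx -0.99462$)
$-15868 - - z = -15868 - \left(-1\right) \left(- \frac{16826}{16917}\right) = -15868 - \frac{16826}{16917} = - \frac{268455782}{16917}$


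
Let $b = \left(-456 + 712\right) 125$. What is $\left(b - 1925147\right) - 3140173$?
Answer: $-5033320$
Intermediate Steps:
$b = 32000$ ($b = 256 \cdot 125 = 32000$)
$\left(b - 1925147\right) - 3140173 = \left(32000 - 1925147\right) - 3140173 = -1893147 - 3140173 = -5033320$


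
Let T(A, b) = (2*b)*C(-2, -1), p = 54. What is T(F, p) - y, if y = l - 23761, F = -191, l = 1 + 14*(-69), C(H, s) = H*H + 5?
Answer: 25698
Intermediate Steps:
C(H, s) = 5 + H² (C(H, s) = H² + 5 = 5 + H²)
l = -965 (l = 1 - 966 = -965)
T(A, b) = 18*b (T(A, b) = (2*b)*(5 + (-2)²) = (2*b)*(5 + 4) = (2*b)*9 = 18*b)
y = -24726 (y = -965 - 23761 = -24726)
T(F, p) - y = 18*54 - 1*(-24726) = 972 + 24726 = 25698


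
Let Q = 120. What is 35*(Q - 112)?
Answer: 280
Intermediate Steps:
35*(Q - 112) = 35*(120 - 112) = 35*8 = 280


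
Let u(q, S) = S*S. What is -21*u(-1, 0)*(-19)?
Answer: 0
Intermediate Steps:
u(q, S) = S**2
-21*u(-1, 0)*(-19) = -21*0**2*(-19) = -21*0*(-19) = 0*(-19) = 0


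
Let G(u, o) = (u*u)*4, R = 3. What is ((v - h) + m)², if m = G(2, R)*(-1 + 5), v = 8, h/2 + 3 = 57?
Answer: 1296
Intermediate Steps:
h = 108 (h = -6 + 2*57 = -6 + 114 = 108)
G(u, o) = 4*u² (G(u, o) = u²*4 = 4*u²)
m = 64 (m = (4*2²)*(-1 + 5) = (4*4)*4 = 16*4 = 64)
((v - h) + m)² = ((8 - 1*108) + 64)² = ((8 - 108) + 64)² = (-100 + 64)² = (-36)² = 1296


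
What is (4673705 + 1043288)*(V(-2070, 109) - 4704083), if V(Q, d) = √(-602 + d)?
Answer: -26893209582419 + 5716993*I*√493 ≈ -2.6893e+13 + 1.2694e+8*I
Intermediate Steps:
(4673705 + 1043288)*(V(-2070, 109) - 4704083) = (4673705 + 1043288)*(√(-602 + 109) - 4704083) = 5716993*(√(-493) - 4704083) = 5716993*(I*√493 - 4704083) = 5716993*(-4704083 + I*√493) = -26893209582419 + 5716993*I*√493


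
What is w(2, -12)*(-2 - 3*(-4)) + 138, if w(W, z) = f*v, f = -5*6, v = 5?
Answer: -1362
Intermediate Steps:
f = -30
w(W, z) = -150 (w(W, z) = -30*5 = -150)
w(2, -12)*(-2 - 3*(-4)) + 138 = -150*(-2 - 3*(-4)) + 138 = -150*(-2 + 12) + 138 = -150*10 + 138 = -1500 + 138 = -1362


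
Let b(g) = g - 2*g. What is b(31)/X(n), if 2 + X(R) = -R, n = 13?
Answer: 31/15 ≈ 2.0667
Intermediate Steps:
X(R) = -2 - R
b(g) = -g
b(31)/X(n) = (-1*31)/(-2 - 1*13) = -31/(-2 - 13) = -31/(-15) = -31*(-1/15) = 31/15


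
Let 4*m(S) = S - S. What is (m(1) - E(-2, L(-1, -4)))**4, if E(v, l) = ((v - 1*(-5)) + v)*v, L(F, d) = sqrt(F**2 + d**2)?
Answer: 16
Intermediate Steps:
m(S) = 0 (m(S) = (S - S)/4 = (1/4)*0 = 0)
E(v, l) = v*(5 + 2*v) (E(v, l) = ((v + 5) + v)*v = ((5 + v) + v)*v = (5 + 2*v)*v = v*(5 + 2*v))
(m(1) - E(-2, L(-1, -4)))**4 = (0 - (-2)*(5 + 2*(-2)))**4 = (0 - (-2)*(5 - 4))**4 = (0 - (-2))**4 = (0 - 1*(-2))**4 = (0 + 2)**4 = 2**4 = 16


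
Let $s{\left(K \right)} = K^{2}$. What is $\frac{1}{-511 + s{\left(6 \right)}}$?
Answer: $- \frac{1}{475} \approx -0.0021053$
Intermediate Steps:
$\frac{1}{-511 + s{\left(6 \right)}} = \frac{1}{-511 + 6^{2}} = \frac{1}{-511 + 36} = \frac{1}{-475} = - \frac{1}{475}$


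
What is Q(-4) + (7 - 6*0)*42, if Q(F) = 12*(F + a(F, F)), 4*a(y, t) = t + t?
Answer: 222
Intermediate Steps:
a(y, t) = t/2 (a(y, t) = (t + t)/4 = (2*t)/4 = t/2)
Q(F) = 18*F (Q(F) = 12*(F + F/2) = 12*(3*F/2) = 18*F)
Q(-4) + (7 - 6*0)*42 = 18*(-4) + (7 - 6*0)*42 = -72 + (7 + 0)*42 = -72 + 7*42 = -72 + 294 = 222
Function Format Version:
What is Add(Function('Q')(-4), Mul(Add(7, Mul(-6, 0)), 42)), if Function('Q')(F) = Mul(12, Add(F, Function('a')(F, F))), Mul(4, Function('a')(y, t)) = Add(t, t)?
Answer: 222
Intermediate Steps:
Function('a')(y, t) = Mul(Rational(1, 2), t) (Function('a')(y, t) = Mul(Rational(1, 4), Add(t, t)) = Mul(Rational(1, 4), Mul(2, t)) = Mul(Rational(1, 2), t))
Function('Q')(F) = Mul(18, F) (Function('Q')(F) = Mul(12, Add(F, Mul(Rational(1, 2), F))) = Mul(12, Mul(Rational(3, 2), F)) = Mul(18, F))
Add(Function('Q')(-4), Mul(Add(7, Mul(-6, 0)), 42)) = Add(Mul(18, -4), Mul(Add(7, Mul(-6, 0)), 42)) = Add(-72, Mul(Add(7, 0), 42)) = Add(-72, Mul(7, 42)) = Add(-72, 294) = 222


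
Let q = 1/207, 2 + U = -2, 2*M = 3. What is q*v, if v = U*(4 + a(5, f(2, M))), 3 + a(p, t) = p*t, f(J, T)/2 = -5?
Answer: 196/207 ≈ 0.94686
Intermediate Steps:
M = 3/2 (M = (1/2)*3 = 3/2 ≈ 1.5000)
U = -4 (U = -2 - 2 = -4)
f(J, T) = -10 (f(J, T) = 2*(-5) = -10)
a(p, t) = -3 + p*t
q = 1/207 ≈ 0.0048309
v = 196 (v = -4*(4 + (-3 + 5*(-10))) = -4*(4 + (-3 - 50)) = -4*(4 - 53) = -4*(-49) = 196)
q*v = (1/207)*196 = 196/207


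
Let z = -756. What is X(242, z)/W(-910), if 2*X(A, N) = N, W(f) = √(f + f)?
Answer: 27*I*√455/65 ≈ 8.8605*I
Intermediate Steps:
W(f) = √2*√f (W(f) = √(2*f) = √2*√f)
X(A, N) = N/2
X(242, z)/W(-910) = ((½)*(-756))/((√2*√(-910))) = -378*(-I*√455/910) = -(-27)*I*√455/65 = 27*I*√455/65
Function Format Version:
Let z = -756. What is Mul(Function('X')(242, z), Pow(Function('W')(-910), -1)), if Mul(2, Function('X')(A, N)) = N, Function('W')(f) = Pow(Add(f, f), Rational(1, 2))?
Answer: Mul(Rational(27, 65), I, Pow(455, Rational(1, 2))) ≈ Mul(8.8605, I)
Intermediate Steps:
Function('W')(f) = Mul(Pow(2, Rational(1, 2)), Pow(f, Rational(1, 2))) (Function('W')(f) = Pow(Mul(2, f), Rational(1, 2)) = Mul(Pow(2, Rational(1, 2)), Pow(f, Rational(1, 2))))
Function('X')(A, N) = Mul(Rational(1, 2), N)
Mul(Function('X')(242, z), Pow(Function('W')(-910), -1)) = Mul(Mul(Rational(1, 2), -756), Pow(Mul(Pow(2, Rational(1, 2)), Pow(-910, Rational(1, 2))), -1)) = Mul(-378, Pow(Mul(Pow(2, Rational(1, 2)), Mul(I, Pow(910, Rational(1, 2)))), -1)) = Mul(-378, Pow(Mul(2, I, Pow(455, Rational(1, 2))), -1)) = Mul(-378, Mul(Rational(-1, 910), I, Pow(455, Rational(1, 2)))) = Mul(Rational(27, 65), I, Pow(455, Rational(1, 2)))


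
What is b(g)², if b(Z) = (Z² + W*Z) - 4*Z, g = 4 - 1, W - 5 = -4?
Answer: 0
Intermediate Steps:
W = 1 (W = 5 - 4 = 1)
g = 3
b(Z) = Z² - 3*Z (b(Z) = (Z² + 1*Z) - 4*Z = (Z² + Z) - 4*Z = (Z + Z²) - 4*Z = Z² - 3*Z)
b(g)² = (3*(-3 + 3))² = (3*0)² = 0² = 0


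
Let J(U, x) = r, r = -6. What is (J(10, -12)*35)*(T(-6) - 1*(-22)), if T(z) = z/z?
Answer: -4830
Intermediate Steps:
J(U, x) = -6
T(z) = 1
(J(10, -12)*35)*(T(-6) - 1*(-22)) = (-6*35)*(1 - 1*(-22)) = -210*(1 + 22) = -210*23 = -4830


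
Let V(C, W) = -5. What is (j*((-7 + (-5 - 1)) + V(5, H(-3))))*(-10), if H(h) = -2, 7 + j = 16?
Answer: 1620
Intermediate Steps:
j = 9 (j = -7 + 16 = 9)
(j*((-7 + (-5 - 1)) + V(5, H(-3))))*(-10) = (9*((-7 + (-5 - 1)) - 5))*(-10) = (9*((-7 - 6) - 5))*(-10) = (9*(-13 - 5))*(-10) = (9*(-18))*(-10) = -162*(-10) = 1620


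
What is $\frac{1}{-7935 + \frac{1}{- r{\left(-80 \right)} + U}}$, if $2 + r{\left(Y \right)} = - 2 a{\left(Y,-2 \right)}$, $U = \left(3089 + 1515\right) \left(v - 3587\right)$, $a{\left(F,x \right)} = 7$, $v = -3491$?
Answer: $- \frac{32587096}{258578606761} \approx -0.00012602$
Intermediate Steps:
$U = -32587112$ ($U = \left(3089 + 1515\right) \left(-3491 - 3587\right) = 4604 \left(-7078\right) = -32587112$)
$r{\left(Y \right)} = -16$ ($r{\left(Y \right)} = -2 - 14 = -16$)
$\frac{1}{-7935 + \frac{1}{- r{\left(-80 \right)} + U}} = \frac{1}{-7935 + \frac{1}{\left(-1\right) \left(-16\right) - 32587112}} = \frac{1}{-7935 + \frac{1}{16 - 32587112}} = \frac{1}{-7935 + \frac{1}{-32587096}} = \frac{1}{-7935 - \frac{1}{32587096}} = \frac{1}{- \frac{258578606761}{32587096}} = - \frac{32587096}{258578606761}$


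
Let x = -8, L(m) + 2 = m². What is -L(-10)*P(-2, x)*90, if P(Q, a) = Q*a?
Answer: -141120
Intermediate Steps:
L(m) = -2 + m²
-L(-10)*P(-2, x)*90 = -(-2 + (-10)²)*(-2*(-8))*90 = -(-2 + 100)*16*90 = -98*16*90 = -1568*90 = -1*141120 = -141120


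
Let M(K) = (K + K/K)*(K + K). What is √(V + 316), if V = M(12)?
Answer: 2*√157 ≈ 25.060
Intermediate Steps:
M(K) = 2*K*(1 + K) (M(K) = (K + 1)*(2*K) = (1 + K)*(2*K) = 2*K*(1 + K))
V = 312 (V = 2*12*(1 + 12) = 2*12*13 = 312)
√(V + 316) = √(312 + 316) = √628 = 2*√157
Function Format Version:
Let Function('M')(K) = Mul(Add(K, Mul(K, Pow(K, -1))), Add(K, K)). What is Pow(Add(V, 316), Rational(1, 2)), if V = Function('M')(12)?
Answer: Mul(2, Pow(157, Rational(1, 2))) ≈ 25.060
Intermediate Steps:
Function('M')(K) = Mul(2, K, Add(1, K)) (Function('M')(K) = Mul(Add(K, 1), Mul(2, K)) = Mul(Add(1, K), Mul(2, K)) = Mul(2, K, Add(1, K)))
V = 312 (V = Mul(2, 12, Add(1, 12)) = Mul(2, 12, 13) = 312)
Pow(Add(V, 316), Rational(1, 2)) = Pow(Add(312, 316), Rational(1, 2)) = Pow(628, Rational(1, 2)) = Mul(2, Pow(157, Rational(1, 2)))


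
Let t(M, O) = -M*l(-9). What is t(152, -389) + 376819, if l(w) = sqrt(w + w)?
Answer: 376819 - 456*I*sqrt(2) ≈ 3.7682e+5 - 644.88*I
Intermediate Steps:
l(w) = sqrt(2)*sqrt(w) (l(w) = sqrt(2*w) = sqrt(2)*sqrt(w))
t(M, O) = -3*I*M*sqrt(2) (t(M, O) = -M*sqrt(2)*sqrt(-9) = -M*sqrt(2)*(3*I) = -M*3*I*sqrt(2) = -3*I*M*sqrt(2))
t(152, -389) + 376819 = -3*I*152*sqrt(2) + 376819 = -456*I*sqrt(2) + 376819 = 376819 - 456*I*sqrt(2)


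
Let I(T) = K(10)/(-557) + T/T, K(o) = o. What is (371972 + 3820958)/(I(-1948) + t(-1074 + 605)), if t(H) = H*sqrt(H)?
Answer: 127749771947/3200581735475 + 61009974725833*I*sqrt(469)/3200581735475 ≈ 0.039915 + 412.82*I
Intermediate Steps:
I(T) = 547/557 (I(T) = 10/(-557) + T/T = 10*(-1/557) + 1 = -10/557 + 1 = 547/557)
t(H) = H**(3/2)
(371972 + 3820958)/(I(-1948) + t(-1074 + 605)) = (371972 + 3820958)/(547/557 + (-1074 + 605)**(3/2)) = 4192930/(547/557 + (-469)**(3/2)) = 4192930/(547/557 - 469*I*sqrt(469))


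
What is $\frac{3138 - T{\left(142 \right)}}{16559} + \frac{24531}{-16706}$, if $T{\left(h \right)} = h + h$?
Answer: $- \frac{358529905}{276634654} \approx -1.296$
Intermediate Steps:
$T{\left(h \right)} = 2 h$
$\frac{3138 - T{\left(142 \right)}}{16559} + \frac{24531}{-16706} = \frac{3138 - 2 \cdot 142}{16559} + \frac{24531}{-16706} = \left(3138 - 284\right) \frac{1}{16559} + 24531 \left(- \frac{1}{16706}\right) = \left(3138 - 284\right) \frac{1}{16559} - \frac{24531}{16706} = 2854 \cdot \frac{1}{16559} - \frac{24531}{16706} = \frac{2854}{16559} - \frac{24531}{16706} = - \frac{358529905}{276634654}$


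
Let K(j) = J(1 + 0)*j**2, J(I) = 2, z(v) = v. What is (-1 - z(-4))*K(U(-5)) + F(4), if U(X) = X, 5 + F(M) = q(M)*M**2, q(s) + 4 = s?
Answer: 145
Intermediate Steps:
q(s) = -4 + s
F(M) = -5 + M**2*(-4 + M) (F(M) = -5 + (-4 + M)*M**2 = -5 + M**2*(-4 + M))
K(j) = 2*j**2
(-1 - z(-4))*K(U(-5)) + F(4) = (-1 - 1*(-4))*(2*(-5)**2) + (-5 + 4**2*(-4 + 4)) = (-1 + 4)*(2*25) + (-5 + 16*0) = 3*50 + (-5 + 0) = 150 - 5 = 145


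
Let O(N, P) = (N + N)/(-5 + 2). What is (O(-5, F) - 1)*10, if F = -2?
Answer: 70/3 ≈ 23.333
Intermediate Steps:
O(N, P) = -2*N/3 (O(N, P) = (2*N)/(-3) = (2*N)*(-⅓) = -2*N/3)
(O(-5, F) - 1)*10 = (-⅔*(-5) - 1)*10 = (10/3 - 1)*10 = (7/3)*10 = 70/3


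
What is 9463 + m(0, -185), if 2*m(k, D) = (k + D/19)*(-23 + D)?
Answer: 199037/19 ≈ 10476.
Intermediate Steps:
m(k, D) = (-23 + D)*(k + D/19)/2 (m(k, D) = ((k + D/19)*(-23 + D))/2 = ((-23 + D)*(k + D/19))/2 = (-23 + D)*(k + D/19)/2)
9463 + m(0, -185) = 9463 + (-23/2*0 - 23/38*(-185) + (1/38)*(-185)² + (½)*(-185)*0) = 9463 + (0 + 4255/38 + (1/38)*34225 + 0) = 9463 + (0 + 4255/38 + 34225/38 + 0) = 9463 + 19240/19 = 199037/19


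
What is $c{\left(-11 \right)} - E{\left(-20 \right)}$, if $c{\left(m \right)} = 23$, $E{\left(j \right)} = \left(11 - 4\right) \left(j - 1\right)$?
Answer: $170$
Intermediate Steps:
$E{\left(j \right)} = -7 + 7 j$ ($E{\left(j \right)} = 7 \left(-1 + j\right) = -7 + 7 j$)
$c{\left(-11 \right)} - E{\left(-20 \right)} = 23 - \left(-7 + 7 \left(-20\right)\right) = 23 - \left(-7 - 140\right) = 23 - -147 = 23 + 147 = 170$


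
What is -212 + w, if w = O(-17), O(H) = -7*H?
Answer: -93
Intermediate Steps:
w = 119 (w = -7*(-17) = 119)
-212 + w = -212 + 119 = -93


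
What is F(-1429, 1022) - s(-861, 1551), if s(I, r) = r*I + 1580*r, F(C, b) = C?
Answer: -1116598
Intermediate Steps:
s(I, r) = 1580*r + I*r (s(I, r) = I*r + 1580*r = 1580*r + I*r)
F(-1429, 1022) - s(-861, 1551) = -1429 - 1551*(1580 - 861) = -1429 - 1551*719 = -1429 - 1*1115169 = -1429 - 1115169 = -1116598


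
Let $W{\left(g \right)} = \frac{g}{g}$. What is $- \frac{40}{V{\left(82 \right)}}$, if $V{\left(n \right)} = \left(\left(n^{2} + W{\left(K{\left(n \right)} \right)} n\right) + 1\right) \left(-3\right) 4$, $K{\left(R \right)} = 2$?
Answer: $\frac{10}{20421} \approx 0.00048969$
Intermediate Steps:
$W{\left(g \right)} = 1$
$V{\left(n \right)} = -12 - 12 n - 12 n^{2}$ ($V{\left(n \right)} = \left(\left(n^{2} + 1 n\right) + 1\right) \left(-3\right) 4 = \left(\left(n^{2} + n\right) + 1\right) \left(-3\right) 4 = \left(\left(n + n^{2}\right) + 1\right) \left(-3\right) 4 = \left(1 + n + n^{2}\right) \left(-3\right) 4 = \left(-3 - 3 n - 3 n^{2}\right) 4 = -12 - 12 n - 12 n^{2}$)
$- \frac{40}{V{\left(82 \right)}} = - \frac{40}{-12 - 984 - 12 \cdot 82^{2}} = - \frac{40}{-12 - 984 - 80688} = - \frac{40}{-81684} = \left(-40\right) \left(- \frac{1}{81684}\right) = \frac{10}{20421}$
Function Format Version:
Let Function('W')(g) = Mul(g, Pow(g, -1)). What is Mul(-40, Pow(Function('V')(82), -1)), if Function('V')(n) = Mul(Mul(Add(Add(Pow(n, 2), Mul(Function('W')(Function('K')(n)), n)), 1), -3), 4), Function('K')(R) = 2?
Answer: Rational(10, 20421) ≈ 0.00048969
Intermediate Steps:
Function('W')(g) = 1
Function('V')(n) = Add(-12, Mul(-12, n), Mul(-12, Pow(n, 2))) (Function('V')(n) = Mul(Mul(Add(Add(Pow(n, 2), Mul(1, n)), 1), -3), 4) = Mul(Mul(Add(Add(Pow(n, 2), n), 1), -3), 4) = Mul(Mul(Add(Add(n, Pow(n, 2)), 1), -3), 4) = Mul(Mul(Add(1, n, Pow(n, 2)), -3), 4) = Mul(Add(-3, Mul(-3, n), Mul(-3, Pow(n, 2))), 4) = Add(-12, Mul(-12, n), Mul(-12, Pow(n, 2))))
Mul(-40, Pow(Function('V')(82), -1)) = Mul(-40, Pow(Add(-12, Mul(-12, 82), Mul(-12, Pow(82, 2))), -1)) = Mul(-40, Pow(Add(-12, -984, Mul(-12, 6724)), -1)) = Mul(-40, Pow(Add(-12, -984, -80688), -1)) = Mul(-40, Pow(-81684, -1)) = Mul(-40, Rational(-1, 81684)) = Rational(10, 20421)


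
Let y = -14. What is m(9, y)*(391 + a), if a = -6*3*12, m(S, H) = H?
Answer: -2450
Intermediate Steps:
a = -216 (a = -18*12 = -216)
m(9, y)*(391 + a) = -14*(391 - 216) = -14*175 = -2450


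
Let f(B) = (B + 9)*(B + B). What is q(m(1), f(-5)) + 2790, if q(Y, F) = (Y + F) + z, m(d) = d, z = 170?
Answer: 2921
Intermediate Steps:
f(B) = 2*B*(9 + B) (f(B) = (9 + B)*(2*B) = 2*B*(9 + B))
q(Y, F) = 170 + F + Y (q(Y, F) = (Y + F) + 170 = (F + Y) + 170 = 170 + F + Y)
q(m(1), f(-5)) + 2790 = (170 + 2*(-5)*(9 - 5) + 1) + 2790 = (170 + 2*(-5)*4 + 1) + 2790 = (170 - 40 + 1) + 2790 = 131 + 2790 = 2921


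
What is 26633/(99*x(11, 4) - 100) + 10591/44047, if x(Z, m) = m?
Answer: 69190511/766936 ≈ 90.217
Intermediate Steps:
26633/(99*x(11, 4) - 100) + 10591/44047 = 26633/(99*4 - 100) + 10591/44047 = 26633/(396 - 100) + 10591*(1/44047) = 26633/296 + 623/2591 = 69190511/766936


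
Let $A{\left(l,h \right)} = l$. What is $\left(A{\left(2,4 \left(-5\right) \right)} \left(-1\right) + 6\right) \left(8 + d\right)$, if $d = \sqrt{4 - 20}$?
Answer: $32 + 16 i \approx 32.0 + 16.0 i$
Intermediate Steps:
$d = 4 i$ ($d = \sqrt{-16} = 4 i \approx 4.0 i$)
$\left(A{\left(2,4 \left(-5\right) \right)} \left(-1\right) + 6\right) \left(8 + d\right) = \left(2 \left(-1\right) + 6\right) \left(8 + 4 i\right) = \left(-2 + 6\right) \left(8 + 4 i\right) = 4 \left(8 + 4 i\right) = 32 + 16 i$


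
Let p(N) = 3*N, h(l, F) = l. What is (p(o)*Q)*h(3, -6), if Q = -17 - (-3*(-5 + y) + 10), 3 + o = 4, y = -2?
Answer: -432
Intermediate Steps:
o = 1 (o = -3 + 4 = 1)
Q = -48 (Q = -17 - (-3*(-5 - 2) + 10) = -17 - (-3*(-7) + 10) = -17 - (21 + 10) = -17 - 1*31 = -17 - 31 = -48)
(p(o)*Q)*h(3, -6) = ((3*1)*(-48))*3 = (3*(-48))*3 = -144*3 = -432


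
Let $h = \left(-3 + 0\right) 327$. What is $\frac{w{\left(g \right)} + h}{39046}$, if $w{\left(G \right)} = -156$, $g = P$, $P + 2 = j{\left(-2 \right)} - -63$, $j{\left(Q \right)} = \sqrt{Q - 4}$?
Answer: $- \frac{1137}{39046} \approx -0.029119$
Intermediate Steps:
$j{\left(Q \right)} = \sqrt{-4 + Q}$
$P = 61 + i \sqrt{6}$ ($P = -2 + \left(\sqrt{-4 - 2} - -63\right) = -2 + \left(\sqrt{-6} + 63\right) = -2 + \left(i \sqrt{6} + 63\right) = -2 + \left(63 + i \sqrt{6}\right) = 61 + i \sqrt{6} \approx 61.0 + 2.4495 i$)
$h = -981$ ($h = \left(-3\right) 327 = -981$)
$g = 61 + i \sqrt{6} \approx 61.0 + 2.4495 i$
$\frac{w{\left(g \right)} + h}{39046} = \frac{-156 - 981}{39046} = \left(-1137\right) \frac{1}{39046} = - \frac{1137}{39046}$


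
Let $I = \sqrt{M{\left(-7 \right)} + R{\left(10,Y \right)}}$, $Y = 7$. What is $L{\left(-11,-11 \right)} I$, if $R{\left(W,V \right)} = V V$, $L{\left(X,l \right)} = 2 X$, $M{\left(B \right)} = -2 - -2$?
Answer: $-154$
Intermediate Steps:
$M{\left(B \right)} = 0$ ($M{\left(B \right)} = -2 + 2 = 0$)
$R{\left(W,V \right)} = V^{2}$
$I = 7$ ($I = \sqrt{0 + 7^{2}} = \sqrt{0 + 49} = \sqrt{49} = 7$)
$L{\left(-11,-11 \right)} I = 2 \left(-11\right) 7 = \left(-22\right) 7 = -154$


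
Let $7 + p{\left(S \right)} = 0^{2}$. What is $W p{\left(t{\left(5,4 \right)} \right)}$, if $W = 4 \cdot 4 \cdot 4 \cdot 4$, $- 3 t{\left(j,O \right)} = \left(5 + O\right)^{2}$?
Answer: $-1792$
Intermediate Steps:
$t{\left(j,O \right)} = - \frac{\left(5 + O\right)^{2}}{3}$
$p{\left(S \right)} = -7$ ($p{\left(S \right)} = -7 + 0^{2} = -7 + 0 = -7$)
$W = 256$ ($W = 16 \cdot 4 \cdot 4 = 64 \cdot 4 = 256$)
$W p{\left(t{\left(5,4 \right)} \right)} = 256 \left(-7\right) = -1792$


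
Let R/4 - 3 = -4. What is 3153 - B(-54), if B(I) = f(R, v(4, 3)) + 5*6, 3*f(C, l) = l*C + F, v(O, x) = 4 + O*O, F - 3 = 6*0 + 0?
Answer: 9446/3 ≈ 3148.7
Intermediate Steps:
F = 3 (F = 3 + (6*0 + 0) = 3 + (0 + 0) = 3 + 0 = 3)
R = -4 (R = 12 + 4*(-4) = 12 - 16 = -4)
v(O, x) = 4 + O**2
f(C, l) = 1 + C*l/3 (f(C, l) = (l*C + 3)/3 = (C*l + 3)/3 = (3 + C*l)/3 = 1 + C*l/3)
B(I) = 13/3 (B(I) = (1 + (1/3)*(-4)*(4 + 4**2)) + 5*6 = (1 + (1/3)*(-4)*(4 + 16)) + 30 = (1 + (1/3)*(-4)*20) + 30 = (1 - 80/3) + 30 = -77/3 + 30 = 13/3)
3153 - B(-54) = 3153 - 1*13/3 = 3153 - 13/3 = 9446/3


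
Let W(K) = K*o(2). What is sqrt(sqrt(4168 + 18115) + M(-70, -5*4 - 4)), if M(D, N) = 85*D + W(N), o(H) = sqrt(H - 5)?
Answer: sqrt(-5950 + sqrt(22283) - 24*I*sqrt(3)) ≈ 0.2729 - 76.163*I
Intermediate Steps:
o(H) = sqrt(-5 + H)
W(K) = I*K*sqrt(3) (W(K) = K*sqrt(-5 + 2) = K*sqrt(-3) = K*(I*sqrt(3)) = I*K*sqrt(3))
M(D, N) = 85*D + I*N*sqrt(3)
sqrt(sqrt(4168 + 18115) + M(-70, -5*4 - 4)) = sqrt(sqrt(4168 + 18115) + (85*(-70) + I*(-5*4 - 4)*sqrt(3))) = sqrt(sqrt(22283) + (-5950 + I*(-20 - 4)*sqrt(3))) = sqrt(sqrt(22283) + (-5950 + I*(-24)*sqrt(3))) = sqrt(sqrt(22283) + (-5950 - 24*I*sqrt(3))) = sqrt(-5950 + sqrt(22283) - 24*I*sqrt(3))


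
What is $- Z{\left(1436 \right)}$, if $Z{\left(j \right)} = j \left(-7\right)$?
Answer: $10052$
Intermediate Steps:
$Z{\left(j \right)} = - 7 j$
$- Z{\left(1436 \right)} = - \left(-7\right) 1436 = \left(-1\right) \left(-10052\right) = 10052$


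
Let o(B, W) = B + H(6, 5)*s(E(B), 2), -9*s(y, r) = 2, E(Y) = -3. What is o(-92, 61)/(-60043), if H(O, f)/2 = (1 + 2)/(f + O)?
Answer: 3040/1981419 ≈ 0.0015343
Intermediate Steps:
H(O, f) = 6/(O + f) (H(O, f) = 2*((1 + 2)/(f + O)) = 2*(3/(O + f)) = 6/(O + f))
s(y, r) = -2/9 (s(y, r) = -⅑*2 = -2/9)
o(B, W) = -4/33 + B (o(B, W) = B + (6/(6 + 5))*(-2/9) = B + (6/11)*(-2/9) = B - 4/33 = -4/33 + B)
o(-92, 61)/(-60043) = (-4/33 - 92)/(-60043) = -3040/33*(-1/60043) = 3040/1981419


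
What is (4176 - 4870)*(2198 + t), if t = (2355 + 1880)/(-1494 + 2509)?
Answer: -44320922/29 ≈ -1.5283e+6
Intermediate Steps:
t = 121/29 (t = 4235/1015 = 4235*(1/1015) = 121/29 ≈ 4.1724)
(4176 - 4870)*(2198 + t) = (4176 - 4870)*(2198 + 121/29) = -694*63863/29 = -44320922/29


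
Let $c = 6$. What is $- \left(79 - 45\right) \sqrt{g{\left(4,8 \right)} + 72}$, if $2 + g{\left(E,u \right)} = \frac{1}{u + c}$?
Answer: $- \frac{51 \sqrt{1526}}{7} \approx -284.61$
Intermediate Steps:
$g{\left(E,u \right)} = -2 + \frac{1}{6 + u}$ ($g{\left(E,u \right)} = -2 + \frac{1}{u + 6} = -2 + \frac{1}{6 + u}$)
$- \left(79 - 45\right) \sqrt{g{\left(4,8 \right)} + 72} = - \left(79 - 45\right) \sqrt{\frac{-11 - 16}{6 + 8} + 72} = - 34 \sqrt{\frac{-11 - 16}{14} + 72} = - 34 \sqrt{\frac{1}{14} \left(-27\right) + 72} = - 34 \sqrt{- \frac{27}{14} + 72} = - 34 \sqrt{\frac{981}{14}} = - 34 \frac{3 \sqrt{1526}}{14} = - \frac{51 \sqrt{1526}}{7}$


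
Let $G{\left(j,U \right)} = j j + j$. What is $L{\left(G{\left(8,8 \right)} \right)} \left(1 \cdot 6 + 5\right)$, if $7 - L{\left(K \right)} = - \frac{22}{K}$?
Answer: $\frac{2893}{36} \approx 80.361$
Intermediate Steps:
$G{\left(j,U \right)} = j + j^{2}$ ($G{\left(j,U \right)} = j^{2} + j = j + j^{2}$)
$L{\left(K \right)} = 7 + \frac{22}{K}$ ($L{\left(K \right)} = 7 - - \frac{22}{K} = 7 + \frac{22}{K}$)
$L{\left(G{\left(8,8 \right)} \right)} \left(1 \cdot 6 + 5\right) = \left(7 + \frac{22}{8 \left(1 + 8\right)}\right) \left(1 \cdot 6 + 5\right) = \left(7 + \frac{22}{8 \cdot 9}\right) \left(6 + 5\right) = \left(7 + \frac{22}{72}\right) 11 = \left(7 + 22 \cdot \frac{1}{72}\right) 11 = \left(7 + \frac{11}{36}\right) 11 = \frac{263}{36} \cdot 11 = \frac{2893}{36}$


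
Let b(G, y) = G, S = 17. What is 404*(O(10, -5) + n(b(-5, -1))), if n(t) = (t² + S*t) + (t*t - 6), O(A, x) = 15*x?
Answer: -46864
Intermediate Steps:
n(t) = -6 + 2*t² + 17*t (n(t) = (t² + 17*t) + (t*t - 6) = (t² + 17*t) + (t² - 6) = (t² + 17*t) + (-6 + t²) = -6 + 2*t² + 17*t)
404*(O(10, -5) + n(b(-5, -1))) = 404*(15*(-5) + (-6 + 2*(-5)² + 17*(-5))) = 404*(-75 + (-6 + 2*25 - 85)) = 404*(-75 + (-6 + 50 - 85)) = 404*(-75 - 41) = 404*(-116) = -46864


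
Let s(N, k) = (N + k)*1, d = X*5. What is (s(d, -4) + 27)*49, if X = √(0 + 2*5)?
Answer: 1127 + 245*√10 ≈ 1901.8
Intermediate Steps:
X = √10 (X = √(0 + 10) = √10 ≈ 3.1623)
d = 5*√10 (d = √10*5 = 5*√10 ≈ 15.811)
s(N, k) = N + k
(s(d, -4) + 27)*49 = ((5*√10 - 4) + 27)*49 = ((-4 + 5*√10) + 27)*49 = (23 + 5*√10)*49 = 1127 + 245*√10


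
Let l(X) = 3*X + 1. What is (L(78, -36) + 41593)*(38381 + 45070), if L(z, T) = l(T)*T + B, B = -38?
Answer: 3789259557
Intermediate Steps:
l(X) = 1 + 3*X
L(z, T) = -38 + T*(1 + 3*T) (L(z, T) = (1 + 3*T)*T - 38 = T*(1 + 3*T) - 38 = -38 + T*(1 + 3*T))
(L(78, -36) + 41593)*(38381 + 45070) = ((-38 - 36*(1 + 3*(-36))) + 41593)*(38381 + 45070) = ((-38 - 36*(1 - 108)) + 41593)*83451 = ((-38 - 36*(-107)) + 41593)*83451 = ((-38 + 3852) + 41593)*83451 = (3814 + 41593)*83451 = 45407*83451 = 3789259557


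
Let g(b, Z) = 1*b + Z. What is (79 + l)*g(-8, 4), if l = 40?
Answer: -476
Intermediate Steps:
g(b, Z) = Z + b (g(b, Z) = b + Z = Z + b)
(79 + l)*g(-8, 4) = (79 + 40)*(4 - 8) = 119*(-4) = -476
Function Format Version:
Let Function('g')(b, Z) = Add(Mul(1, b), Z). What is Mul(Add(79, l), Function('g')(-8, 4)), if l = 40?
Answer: -476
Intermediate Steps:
Function('g')(b, Z) = Add(Z, b) (Function('g')(b, Z) = Add(b, Z) = Add(Z, b))
Mul(Add(79, l), Function('g')(-8, 4)) = Mul(Add(79, 40), Add(4, -8)) = Mul(119, -4) = -476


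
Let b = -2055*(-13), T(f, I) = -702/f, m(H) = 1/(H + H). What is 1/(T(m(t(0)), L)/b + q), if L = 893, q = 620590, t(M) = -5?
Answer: 137/85020866 ≈ 1.6114e-6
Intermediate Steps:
m(H) = 1/(2*H)
b = 26715
1/(T(m(t(0)), L)/b + q) = 1/(-702/((1/2)/(-5))/26715 + 620590) = 1/(-702/((1/2)*(-1/5))*(1/26715) + 620590) = 1/(-702/(-1/10)*(1/26715) + 620590) = 1/(-702*(-10)*(1/26715) + 620590) = 1/(7020*(1/26715) + 620590) = 1/(36/137 + 620590) = 1/(85020866/137) = 137/85020866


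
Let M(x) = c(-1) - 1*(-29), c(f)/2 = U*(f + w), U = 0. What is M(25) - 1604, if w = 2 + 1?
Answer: -1575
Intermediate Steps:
w = 3
c(f) = 0 (c(f) = 2*(0*(f + 3)) = 2*(0*(3 + f)) = 2*0 = 0)
M(x) = 29 (M(x) = 0 - 1*(-29) = 0 + 29 = 29)
M(25) - 1604 = 29 - 1604 = -1575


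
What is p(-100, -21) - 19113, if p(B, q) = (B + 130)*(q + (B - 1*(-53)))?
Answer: -21153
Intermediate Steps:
p(B, q) = (130 + B)*(53 + B + q) (p(B, q) = (130 + B)*(q + (B + 53)) = (130 + B)*(q + (53 + B)) = (130 + B)*(53 + B + q))
p(-100, -21) - 19113 = (6890 + (-100)² + 130*(-21) + 183*(-100) - 100*(-21)) - 19113 = (6890 + 10000 - 2730 - 18300 + 2100) - 19113 = -2040 - 19113 = -21153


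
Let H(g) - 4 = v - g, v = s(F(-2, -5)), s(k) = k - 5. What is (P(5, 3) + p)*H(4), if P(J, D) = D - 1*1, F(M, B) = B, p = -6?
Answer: 40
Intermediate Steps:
s(k) = -5 + k
v = -10 (v = -5 - 5 = -10)
P(J, D) = -1 + D (P(J, D) = D - 1 = -1 + D)
H(g) = -6 - g (H(g) = 4 + (-10 - g) = -6 - g)
(P(5, 3) + p)*H(4) = ((-1 + 3) - 6)*(-6 - 1*4) = (2 - 6)*(-6 - 4) = -4*(-10) = 40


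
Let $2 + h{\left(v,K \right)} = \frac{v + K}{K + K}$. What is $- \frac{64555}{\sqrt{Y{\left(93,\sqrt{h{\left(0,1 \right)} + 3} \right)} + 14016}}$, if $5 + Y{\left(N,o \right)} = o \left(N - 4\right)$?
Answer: $- \frac{64555 \sqrt{2}}{\sqrt{28022 + 89 \sqrt{6}}} \approx -543.27$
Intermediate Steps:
$h{\left(v,K \right)} = -2 + \frac{K + v}{2 K}$ ($h{\left(v,K \right)} = -2 + \frac{v + K}{K + K} = -2 + \frac{K + v}{2 K}$)
$Y{\left(N,o \right)} = -5 + o \left(-4 + N\right)$ ($Y{\left(N,o \right)} = -5 + o \left(N - 4\right) = -5 + o \left(-4 + N\right)$)
$- \frac{64555}{\sqrt{Y{\left(93,\sqrt{h{\left(0,1 \right)} + 3} \right)} + 14016}} = - \frac{64555}{\sqrt{\left(-5 - 4 \sqrt{\frac{0 - 3}{2 \cdot 1} + 3} + 93 \sqrt{\frac{0 - 3}{2 \cdot 1} + 3}\right) + 14016}} = - \frac{64555}{\sqrt{\left(-5 - 4 \sqrt{\frac{1}{2} \cdot 1 \left(0 - 3\right) + 3} + 93 \sqrt{\frac{1}{2} \cdot 1 \left(0 - 3\right) + 3}\right) + 14016}} = - \frac{64555}{\sqrt{\left(-5 - 4 \sqrt{\frac{1}{2} \cdot 1 \left(-3\right) + 3} + 93 \sqrt{\frac{1}{2} \cdot 1 \left(-3\right) + 3}\right) + 14016}} = - \frac{64555}{\sqrt{\left(-5 - 4 \sqrt{- \frac{3}{2} + 3} + 93 \sqrt{- \frac{3}{2} + 3}\right) + 14016}} = - \frac{64555}{\sqrt{\left(-5 - 4 \sqrt{\frac{3}{2}} + 93 \sqrt{\frac{3}{2}}\right) + 14016}} = - \frac{64555}{\sqrt{\left(-5 - 4 \frac{\sqrt{6}}{2} + 93 \frac{\sqrt{6}}{2}\right) + 14016}} = - \frac{64555}{\sqrt{\left(-5 - 2 \sqrt{6} + \frac{93 \sqrt{6}}{2}\right) + 14016}} = - \frac{64555}{\sqrt{\left(-5 + \frac{89 \sqrt{6}}{2}\right) + 14016}} = - \frac{64555}{\sqrt{14011 + \frac{89 \sqrt{6}}{2}}}$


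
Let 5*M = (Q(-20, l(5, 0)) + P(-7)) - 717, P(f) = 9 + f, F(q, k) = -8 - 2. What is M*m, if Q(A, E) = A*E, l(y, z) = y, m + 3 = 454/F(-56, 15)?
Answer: 39446/5 ≈ 7889.2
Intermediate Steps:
F(q, k) = -10
m = -242/5 (m = -3 + 454/(-10) = -3 + 454*(-⅒) = -3 - 227/5 = -242/5 ≈ -48.400)
M = -163 (M = ((-20*5 + (9 - 7)) - 717)/5 = ((-100 + 2) - 717)/5 = (-98 - 717)/5 = (⅕)*(-815) = -163)
M*m = -163*(-242/5) = 39446/5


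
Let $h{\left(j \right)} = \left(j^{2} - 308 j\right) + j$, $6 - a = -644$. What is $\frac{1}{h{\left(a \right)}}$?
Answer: $\frac{1}{222950} \approx 4.4853 \cdot 10^{-6}$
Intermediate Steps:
$a = 650$ ($a = 6 - -644 = 6 + 644 = 650$)
$h{\left(j \right)} = j^{2} - 307 j$
$\frac{1}{h{\left(a \right)}} = \frac{1}{650 \left(-307 + 650\right)} = \frac{1}{650 \cdot 343} = \frac{1}{222950}$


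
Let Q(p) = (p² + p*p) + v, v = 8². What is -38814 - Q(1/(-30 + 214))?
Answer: -658126785/16928 ≈ -38878.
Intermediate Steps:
v = 64
Q(p) = 64 + 2*p² (Q(p) = (p² + p*p) + 64 = (p² + p²) + 64 = 2*p² + 64 = 64 + 2*p²)
-38814 - Q(1/(-30 + 214)) = -38814 - (64 + 2*(1/(-30 + 214))²) = -38814 - (64 + 2*(1/184)²) = -38814 - (64 + 2*(1/33856)) = -38814 - (64 + 1/16928) = -38814 - 1*1083393/16928 = -38814 - 1083393/16928 = -658126785/16928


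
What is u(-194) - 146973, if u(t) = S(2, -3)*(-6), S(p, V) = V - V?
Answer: -146973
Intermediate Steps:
S(p, V) = 0
u(t) = 0 (u(t) = 0*(-6) = 0)
u(-194) - 146973 = 0 - 146973 = -146973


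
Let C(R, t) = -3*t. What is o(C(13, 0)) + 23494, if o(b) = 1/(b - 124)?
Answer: 2913255/124 ≈ 23494.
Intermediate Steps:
o(b) = 1/(-124 + b)
o(C(13, 0)) + 23494 = 1/(-124 - 3*0) + 23494 = 1/(-124 + 0) + 23494 = 1/(-124) + 23494 = -1/124 + 23494 = 2913255/124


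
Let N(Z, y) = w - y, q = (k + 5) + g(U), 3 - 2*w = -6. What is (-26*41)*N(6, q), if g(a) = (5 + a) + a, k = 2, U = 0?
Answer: 7995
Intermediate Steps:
w = 9/2 (w = 3/2 - ½*(-6) = 3/2 + 3 = 9/2 ≈ 4.5000)
g(a) = 5 + 2*a
q = 12 (q = (2 + 5) + (5 + 2*0) = 7 + (5 + 0) = 7 + 5 = 12)
N(Z, y) = 9/2 - y
(-26*41)*N(6, q) = (-26*41)*(9/2 - 1*12) = -1066*(9/2 - 12) = -1066*(-15/2) = 7995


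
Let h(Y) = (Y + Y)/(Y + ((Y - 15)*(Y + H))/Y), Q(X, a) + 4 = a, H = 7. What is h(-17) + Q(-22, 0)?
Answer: -1858/609 ≈ -3.0509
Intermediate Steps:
Q(X, a) = -4 + a
h(Y) = 2*Y/(Y + (-15 + Y)*(7 + Y)/Y) (h(Y) = (Y + Y)/(Y + ((Y - 15)*(Y + 7))/Y) = (2*Y)/(Y + ((-15 + Y)*(7 + Y))/Y) = (2*Y)/(Y + (-15 + Y)*(7 + Y)/Y) = 2*Y/(Y + (-15 + Y)*(7 + Y)/Y))
h(-17) + Q(-22, 0) = 2*(-17)²/(-105 - 8*(-17) + 2*(-17)²) + (-4 + 0) = 2*289/(-105 + 136 + 2*289) - 4 = 2*289/(-105 + 136 + 578) - 4 = 2*289/609 - 4 = 2*289*(1/609) - 4 = 578/609 - 4 = -1858/609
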